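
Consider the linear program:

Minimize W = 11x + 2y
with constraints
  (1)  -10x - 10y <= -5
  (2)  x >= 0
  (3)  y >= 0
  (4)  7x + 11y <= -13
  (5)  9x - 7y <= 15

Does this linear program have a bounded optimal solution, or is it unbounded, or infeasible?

infeasible

The boundaries -10x - 10y = -5 and x = 0 meet at (0, 1/2), but that point violates 7x + 11y ≤ -13. Every candidate vertex is excluded by some other constraint, so the feasible region is empty.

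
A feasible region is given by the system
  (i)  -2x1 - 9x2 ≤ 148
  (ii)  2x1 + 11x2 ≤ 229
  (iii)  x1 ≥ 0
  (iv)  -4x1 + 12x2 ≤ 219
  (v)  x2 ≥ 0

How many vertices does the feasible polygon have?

4

Pairwise boundary intersections that survive every other constraint:
  (339/68, 677/34)
  (229/2, 0)
  (0, 73/4)
  (0, 0)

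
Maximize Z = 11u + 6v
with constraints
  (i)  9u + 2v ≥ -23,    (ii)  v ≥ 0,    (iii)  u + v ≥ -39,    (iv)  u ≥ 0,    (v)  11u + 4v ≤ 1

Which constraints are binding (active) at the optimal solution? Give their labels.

Corner points and Z = 11u + 6v:
  (0, 0) → Z = 0
  (1/11, 0) → Z = 1
  (0, 1/4) → Z = 3/2

The maximum is at (0, 1/4). Substituting into each constraint, equality holds for (iv) and (v); the remaining constraints have slack.

(iv) and (v)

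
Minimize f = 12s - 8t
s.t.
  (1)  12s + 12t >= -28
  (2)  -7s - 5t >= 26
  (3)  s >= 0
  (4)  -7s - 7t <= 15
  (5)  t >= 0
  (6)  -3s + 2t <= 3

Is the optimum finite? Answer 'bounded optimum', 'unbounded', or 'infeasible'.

infeasible

The boundaries s = 0 and t = 0 meet at (0, 0), but that point violates -7s - 5t ≥ 26. Every candidate vertex is excluded by some other constraint, so the feasible region is empty.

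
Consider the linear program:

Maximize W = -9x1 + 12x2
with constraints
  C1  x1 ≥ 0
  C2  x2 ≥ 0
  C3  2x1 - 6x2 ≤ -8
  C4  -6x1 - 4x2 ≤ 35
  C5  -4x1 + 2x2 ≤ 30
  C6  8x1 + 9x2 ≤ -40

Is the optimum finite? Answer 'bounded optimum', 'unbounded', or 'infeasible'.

The boundaries x1 = 0 and 2x1 - 6x2 = -8 meet at (0, 4/3), but that point violates 8x1 + 9x2 ≤ -40. Every candidate vertex is excluded by some other constraint, so the feasible region is empty.

infeasible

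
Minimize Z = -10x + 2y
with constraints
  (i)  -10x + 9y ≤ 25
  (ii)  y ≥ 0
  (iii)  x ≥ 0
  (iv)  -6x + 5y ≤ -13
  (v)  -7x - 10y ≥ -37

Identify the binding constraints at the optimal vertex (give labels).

Corner points and Z = -10x + 2y:
  (13/6, 0) → Z = -65/3
  (37/7, 0) → Z = -370/7
  (63/19, 131/95) → Z = -152/5

The minimum is at (37/7, 0). Substituting into each constraint, equality holds for (ii) and (v); the remaining constraints have slack.

(ii) and (v)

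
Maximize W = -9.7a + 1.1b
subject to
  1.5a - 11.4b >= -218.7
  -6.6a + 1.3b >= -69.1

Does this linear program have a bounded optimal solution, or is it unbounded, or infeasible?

unbounded

From the feasible point (5105/349, 7367/349), moving in the direction (-11.4, -1.5) keeps every constraint satisfied while W increases without bound.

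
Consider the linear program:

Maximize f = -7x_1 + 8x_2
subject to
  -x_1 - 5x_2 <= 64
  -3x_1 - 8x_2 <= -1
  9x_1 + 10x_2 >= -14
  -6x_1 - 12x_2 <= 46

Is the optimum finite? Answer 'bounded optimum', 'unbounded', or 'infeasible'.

unbounded

From the feasible point (517/7, -193/7), moving in the direction (-10, 9) keeps every constraint satisfied while f increases without bound.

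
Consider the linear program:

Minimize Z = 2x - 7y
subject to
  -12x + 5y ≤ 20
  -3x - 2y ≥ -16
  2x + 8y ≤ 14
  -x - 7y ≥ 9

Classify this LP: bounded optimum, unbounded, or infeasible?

bounded optimum

Corner points and Z = 2x - 7y:
  (-185/89, -88/89) → Z = 246/89
  (130/19, -43/19) → Z = 561/19
The feasible region has finitely many vertices and no improving ray; the minimum is 246/89 at (-185/89, -88/89).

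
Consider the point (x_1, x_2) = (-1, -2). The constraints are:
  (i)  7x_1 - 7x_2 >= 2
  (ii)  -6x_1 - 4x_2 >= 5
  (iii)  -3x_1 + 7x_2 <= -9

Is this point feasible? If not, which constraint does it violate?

feasible

(i): 7 ≥ 2 ✓
(ii): 14 ≥ 5 ✓
(iii): -11 ≤ -9 ✓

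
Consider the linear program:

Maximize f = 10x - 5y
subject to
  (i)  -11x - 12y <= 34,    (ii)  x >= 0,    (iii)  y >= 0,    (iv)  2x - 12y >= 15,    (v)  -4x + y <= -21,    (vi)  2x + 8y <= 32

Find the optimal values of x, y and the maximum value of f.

Extreme points and f = 10x - 5y:
  (15/2, 0) → f = 75
  (16, 0) → f = 160
  (63/5, 17/20) → f = 487/4

x = 16, y = 0, maximum f = 160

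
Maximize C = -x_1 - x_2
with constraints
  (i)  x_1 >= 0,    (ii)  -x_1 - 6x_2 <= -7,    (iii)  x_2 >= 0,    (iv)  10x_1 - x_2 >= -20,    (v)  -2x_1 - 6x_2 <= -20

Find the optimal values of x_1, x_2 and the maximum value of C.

Corner points and C = -x_1 - x_2:
  (0, 20) → C = -20
  (0, 10/3) → C = -10/3
  (10, 0) → C = -10
The feasible region is unbounded (it extends along (1, 10), (1, 0)), but C strictly decreases along every unbounded feasible direction, so there is no improving ray and the maximum is attained at a vertex.

The binding constraints are x_1 = 0 and -2x_1 - 6x_2 = -20.
Solving simultaneously gives x_1 = 0, x_2 = 10/3.

x_1 = 0, x_2 = 10/3, maximum C = -10/3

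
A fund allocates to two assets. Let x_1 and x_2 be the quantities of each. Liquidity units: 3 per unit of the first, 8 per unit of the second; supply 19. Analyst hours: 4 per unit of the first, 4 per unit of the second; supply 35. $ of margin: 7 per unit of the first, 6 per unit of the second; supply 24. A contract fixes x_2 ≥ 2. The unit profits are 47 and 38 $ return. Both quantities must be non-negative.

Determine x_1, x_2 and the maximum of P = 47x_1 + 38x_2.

Vertices and P = 47x_1 + 38x_2:
  (0, 19/8) → P = 361/4
  (0, 2) → P = 76
  (1, 2) → P = 123

The binding constraints are 3x_1 + 8x_2 = 19 and x_2 = 2.
Solving simultaneously gives x_1 = 1, x_2 = 2.

x_1 = 1, x_2 = 2, maximum P = 123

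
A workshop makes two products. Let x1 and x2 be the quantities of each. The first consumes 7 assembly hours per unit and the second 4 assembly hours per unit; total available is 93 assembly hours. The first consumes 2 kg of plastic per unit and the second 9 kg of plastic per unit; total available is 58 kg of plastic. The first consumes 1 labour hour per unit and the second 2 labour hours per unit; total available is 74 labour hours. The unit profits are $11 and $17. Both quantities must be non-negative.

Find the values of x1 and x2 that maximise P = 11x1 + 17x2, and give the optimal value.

x1 = 11, x2 = 4, maximum P = 189

Vertices and P = 11x1 + 17x2:
  (0, 0) → P = 0
  (0, 58/9) → P = 986/9
  (93/7, 0) → P = 1023/7
  (11, 4) → P = 189

The optimum lies where 7x1 + 4x2 = 93 and 2x1 + 9x2 = 58.
Solving simultaneously gives x1 = 11, x2 = 4.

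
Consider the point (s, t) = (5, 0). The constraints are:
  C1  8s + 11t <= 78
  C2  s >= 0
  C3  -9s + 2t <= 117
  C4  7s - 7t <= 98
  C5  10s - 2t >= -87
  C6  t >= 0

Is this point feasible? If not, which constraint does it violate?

feasible

C1: 40 ≤ 78 ✓
C2: 5 ≥ 0 ✓
C3: -45 ≤ 117 ✓
C4: 35 ≤ 98 ✓
C5: 50 ≥ -87 ✓
C6: 0 ≥ 0 ✓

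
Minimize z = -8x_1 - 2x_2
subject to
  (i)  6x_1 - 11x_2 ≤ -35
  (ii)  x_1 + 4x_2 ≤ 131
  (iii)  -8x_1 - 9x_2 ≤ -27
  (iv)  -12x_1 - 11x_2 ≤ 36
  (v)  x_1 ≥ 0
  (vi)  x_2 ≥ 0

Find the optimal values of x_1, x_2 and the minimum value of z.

The optimum lies where 6x_1 - 11x_2 = -35 and x_1 + 4x_2 = 131.
Solving simultaneously gives x_1 = 1301/35, x_2 = 821/35.

x_1 = 1301/35, x_2 = 821/35, minimum z = -2410/7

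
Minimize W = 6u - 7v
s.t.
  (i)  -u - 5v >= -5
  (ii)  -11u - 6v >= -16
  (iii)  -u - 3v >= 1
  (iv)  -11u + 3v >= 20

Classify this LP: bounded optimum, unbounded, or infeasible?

From the feasible point (-10, 3), moving in the direction (-5, 1) keeps every constraint satisfied while W decreases without bound.

unbounded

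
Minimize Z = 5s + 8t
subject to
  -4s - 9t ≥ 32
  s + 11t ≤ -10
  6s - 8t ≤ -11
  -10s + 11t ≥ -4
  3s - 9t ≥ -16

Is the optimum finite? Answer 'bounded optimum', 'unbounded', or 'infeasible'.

unbounded

From the feasible point (-355/86, -74/43), moving in the direction (-9, -3) keeps every constraint satisfied while Z decreases without bound.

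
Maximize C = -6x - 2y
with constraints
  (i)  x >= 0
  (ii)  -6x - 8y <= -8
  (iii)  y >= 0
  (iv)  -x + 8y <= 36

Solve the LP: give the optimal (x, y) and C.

The feasible region is unbounded (it extends along (8, 1), (1, 0)), but C strictly decreases along every unbounded feasible direction, so there is no improving ray and the maximum is attained at a vertex.

At the optimal vertex, x = 0 and -6x - 8y = -8.
Solving simultaneously gives x = 0, y = 1.

x = 0, y = 1, maximum C = -2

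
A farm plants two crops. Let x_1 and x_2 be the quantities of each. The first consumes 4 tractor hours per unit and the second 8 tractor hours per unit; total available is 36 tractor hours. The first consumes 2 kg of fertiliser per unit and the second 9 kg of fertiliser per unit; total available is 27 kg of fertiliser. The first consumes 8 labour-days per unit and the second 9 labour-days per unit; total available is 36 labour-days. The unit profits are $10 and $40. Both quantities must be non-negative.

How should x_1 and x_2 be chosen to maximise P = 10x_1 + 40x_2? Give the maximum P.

Vertices and P = 10x_1 + 40x_2:
  (0, 0) → P = 0
  (0, 3) → P = 120
  (9/2, 0) → P = 45
  (3/2, 8/3) → P = 365/3

At the optimal vertex, 2x_1 + 9x_2 = 27 and 8x_1 + 9x_2 = 36.
Solving simultaneously gives x_1 = 3/2, x_2 = 8/3.

x_1 = 3/2, x_2 = 8/3, maximum P = 365/3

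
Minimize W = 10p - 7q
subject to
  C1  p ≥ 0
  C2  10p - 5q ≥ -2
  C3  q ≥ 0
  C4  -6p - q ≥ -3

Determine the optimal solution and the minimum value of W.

p = 13/40, q = 21/20, minimum W = -41/10

Feasible corners and W = 10p - 7q:
  (0, 2/5) → W = -14/5
  (0, 0) → W = 0
  (13/40, 21/20) → W = -41/10
  (1/2, 0) → W = 5

The optimum lies where 10p - 5q = -2 and -6p - q = -3.
Solving simultaneously gives p = 13/40, q = 21/20.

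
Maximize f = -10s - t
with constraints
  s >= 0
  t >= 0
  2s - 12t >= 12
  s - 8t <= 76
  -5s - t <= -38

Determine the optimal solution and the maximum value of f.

Vertices and f = -10s - t:
  (76, 0) → f = -760
  (38/5, 0) → f = -76
  (234/31, 8/31) → f = -2348/31
The feasible region is unbounded (it extends along (8, 1), (6, 1)), but f strictly decreases along every unbounded feasible direction, so there is no improving ray and the maximum is attained at a vertex.

s = 234/31, t = 8/31, maximum f = -2348/31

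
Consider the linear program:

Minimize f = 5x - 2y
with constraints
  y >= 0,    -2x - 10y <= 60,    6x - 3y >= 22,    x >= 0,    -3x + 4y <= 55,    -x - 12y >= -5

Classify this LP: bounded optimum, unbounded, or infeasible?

bounded optimum

Corner points and f = 5x - 2y:
  (11/3, 0) → f = 55/3
  (5, 0) → f = 25
  (93/25, 8/75) → f = 1379/75
The feasible region has finitely many vertices and no improving ray; the minimum is 55/3 at (11/3, 0).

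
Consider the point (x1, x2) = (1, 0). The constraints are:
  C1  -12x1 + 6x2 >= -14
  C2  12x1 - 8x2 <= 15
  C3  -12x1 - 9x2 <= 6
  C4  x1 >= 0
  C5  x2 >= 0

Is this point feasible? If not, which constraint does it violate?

C1: -12 ≥ -14 ✓
C2: 12 ≤ 15 ✓
C3: -12 ≤ 6 ✓
C4: 1 ≥ 0 ✓
C5: 0 ≥ 0 ✓

feasible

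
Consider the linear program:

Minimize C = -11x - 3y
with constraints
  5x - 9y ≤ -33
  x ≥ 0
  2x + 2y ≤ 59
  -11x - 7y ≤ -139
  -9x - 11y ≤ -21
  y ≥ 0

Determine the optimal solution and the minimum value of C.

x = 465/28, y = 361/28, minimum C = -3099/14

Feasible corners and C = -11x - 3y:
  (465/28, 361/28) → C = -3099/14
  (510/67, 529/67) → C = -7197/67
  (0, 59/2) → C = -177/2
  (0, 139/7) → C = -417/7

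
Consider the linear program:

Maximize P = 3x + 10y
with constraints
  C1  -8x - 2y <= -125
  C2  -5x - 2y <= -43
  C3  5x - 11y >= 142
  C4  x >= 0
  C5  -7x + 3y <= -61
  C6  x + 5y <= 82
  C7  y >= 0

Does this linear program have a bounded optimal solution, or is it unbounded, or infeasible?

Extreme points and P = 3x + 10y:
  (403/9, 67/9) → P = 1879/9
  (142/5, 0) → P = 426/5
  (82, 0) → P = 246
The feasible region has finitely many vertices and no improving ray; the maximum is 246 at (82, 0).

bounded optimum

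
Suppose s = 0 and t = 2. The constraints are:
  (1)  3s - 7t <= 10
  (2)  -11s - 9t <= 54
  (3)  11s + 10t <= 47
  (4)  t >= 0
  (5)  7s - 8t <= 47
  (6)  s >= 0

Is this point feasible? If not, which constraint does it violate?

feasible

(1): -14 ≤ 10 ✓
(2): -18 ≤ 54 ✓
(3): 20 ≤ 47 ✓
(4): 2 ≥ 0 ✓
(5): -16 ≤ 47 ✓
(6): 0 ≥ 0 ✓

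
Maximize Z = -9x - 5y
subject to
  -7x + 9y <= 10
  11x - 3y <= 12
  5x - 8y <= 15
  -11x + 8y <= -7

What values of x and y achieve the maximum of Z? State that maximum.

Vertices and Z = -9x - 5y:
  (51/73, -105/73) → Z = 66/73
  (15/11, 1) → Z = -190/11
  (-4/3, -65/24) → Z = 613/24

The binding constraints are 5x - 8y = 15 and -11x + 8y = -7.
Solving simultaneously gives x = -4/3, y = -65/24.

x = -4/3, y = -65/24, maximum Z = 613/24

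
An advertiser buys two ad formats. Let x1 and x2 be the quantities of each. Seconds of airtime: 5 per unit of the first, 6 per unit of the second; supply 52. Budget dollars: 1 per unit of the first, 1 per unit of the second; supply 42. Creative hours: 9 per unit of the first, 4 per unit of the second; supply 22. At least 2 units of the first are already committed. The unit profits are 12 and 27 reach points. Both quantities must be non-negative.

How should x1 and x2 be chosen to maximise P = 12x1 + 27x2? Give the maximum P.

Extreme points and P = 12x1 + 27x2:
  (22/9, 0) → P = 88/3
  (2, 0) → P = 24
  (2, 1) → P = 51

x1 = 2, x2 = 1, maximum P = 51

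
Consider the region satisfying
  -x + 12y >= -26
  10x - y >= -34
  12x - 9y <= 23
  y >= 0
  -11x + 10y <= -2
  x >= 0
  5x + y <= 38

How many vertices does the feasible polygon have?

Pairwise boundary intersections that survive every other constraint:
  (23/12, 0)
  (365/57, 341/57)
  (2/11, 0)
  (382/61, 408/61)

4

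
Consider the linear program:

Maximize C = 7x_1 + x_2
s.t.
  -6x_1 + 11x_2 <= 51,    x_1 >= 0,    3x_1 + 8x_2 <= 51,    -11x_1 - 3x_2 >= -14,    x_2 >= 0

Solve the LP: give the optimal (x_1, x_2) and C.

x_1 = 14/11, x_2 = 0, maximum C = 98/11

The binding constraints are -11x_1 - 3x_2 = -14 and x_2 = 0.
Solving simultaneously gives x_1 = 14/11, x_2 = 0.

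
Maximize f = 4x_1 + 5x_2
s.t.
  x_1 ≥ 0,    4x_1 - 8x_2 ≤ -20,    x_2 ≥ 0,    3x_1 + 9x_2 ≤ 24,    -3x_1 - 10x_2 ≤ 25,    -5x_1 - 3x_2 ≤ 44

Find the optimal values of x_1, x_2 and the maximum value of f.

Extreme points and f = 4x_1 + 5x_2:
  (0, 5/2) → f = 25/2
  (0, 8/3) → f = 40/3
  (1/5, 13/5) → f = 69/5

x_1 = 1/5, x_2 = 13/5, maximum f = 69/5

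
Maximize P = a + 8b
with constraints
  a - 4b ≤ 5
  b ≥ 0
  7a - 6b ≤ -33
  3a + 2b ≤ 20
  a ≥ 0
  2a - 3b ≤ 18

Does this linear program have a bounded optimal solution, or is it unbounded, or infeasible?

Extreme points and P = a + 8b:
  (27/16, 239/32) → P = 983/16
  (0, 11/2) → P = 44
  (0, 10) → P = 80
The feasible region has finitely many vertices and no improving ray; the maximum is 80 at (0, 10).

bounded optimum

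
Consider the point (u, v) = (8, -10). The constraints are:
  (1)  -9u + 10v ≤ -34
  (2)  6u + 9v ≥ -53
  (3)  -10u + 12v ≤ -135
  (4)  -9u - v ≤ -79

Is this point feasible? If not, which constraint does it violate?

not feasible — violates (4)

Constraint (4): -9u - v = -62, which is not ≤ -79. All other constraints are satisfied.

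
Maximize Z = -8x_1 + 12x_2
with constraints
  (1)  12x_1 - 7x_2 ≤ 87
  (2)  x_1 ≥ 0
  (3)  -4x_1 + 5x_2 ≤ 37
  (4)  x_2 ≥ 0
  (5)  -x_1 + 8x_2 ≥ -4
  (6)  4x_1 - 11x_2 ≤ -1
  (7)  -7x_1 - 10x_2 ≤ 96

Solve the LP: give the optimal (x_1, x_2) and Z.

x_1 = 347/16, x_2 = 99/4, maximum Z = 247/2

Corner points and Z = -8x_1 + 12x_2:
  (347/16, 99/4) → Z = 247/2
  (241/26, 45/13) → Z = -424/13
  (0, 37/5) → Z = 444/5
  (0, 1/11) → Z = 12/11

The optimum lies where 12x_1 - 7x_2 = 87 and -4x_1 + 5x_2 = 37.
Solving simultaneously gives x_1 = 347/16, x_2 = 99/4.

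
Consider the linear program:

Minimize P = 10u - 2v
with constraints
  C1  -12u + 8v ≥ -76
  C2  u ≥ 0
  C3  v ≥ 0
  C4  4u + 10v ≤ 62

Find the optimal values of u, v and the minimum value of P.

u = 0, v = 31/5, minimum P = -62/5

Vertices and P = 10u - 2v:
  (19/3, 0) → P = 190/3
  (157/19, 55/19) → P = 1460/19
  (0, 0) → P = 0
  (0, 31/5) → P = -62/5

The optimum lies where u = 0 and 4u + 10v = 62.
Solving simultaneously gives u = 0, v = 31/5.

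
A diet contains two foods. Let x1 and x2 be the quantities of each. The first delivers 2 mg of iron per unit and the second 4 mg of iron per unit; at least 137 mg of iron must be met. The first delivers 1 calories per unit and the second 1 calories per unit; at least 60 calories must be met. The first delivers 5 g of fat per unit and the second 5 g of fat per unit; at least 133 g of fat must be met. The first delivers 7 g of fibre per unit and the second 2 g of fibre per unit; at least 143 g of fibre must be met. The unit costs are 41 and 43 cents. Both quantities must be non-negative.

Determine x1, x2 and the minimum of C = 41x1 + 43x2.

x1 = 103/2, x2 = 17/2, minimum C = 2477

Extreme points and C = 41x1 + 43x2:
  (0, 143/2) → C = 6149/2
  (137/2, 0) → C = 5617/2
  (103/2, 17/2) → C = 2477
  (23/5, 277/5) → C = 12854/5
The feasible region is unbounded (it extends along (0, 1), (1, 0)), but C strictly increases along every unbounded feasible direction, so there is no improving ray and the minimum is attained at a vertex.

At the optimal vertex, 2x1 + 4x2 = 137 and x1 + x2 = 60.
Solving simultaneously gives x1 = 103/2, x2 = 17/2.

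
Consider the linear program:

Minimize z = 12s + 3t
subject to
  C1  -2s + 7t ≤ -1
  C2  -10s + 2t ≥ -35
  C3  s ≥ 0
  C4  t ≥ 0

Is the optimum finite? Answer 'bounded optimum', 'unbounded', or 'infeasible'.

bounded optimum

Feasible corners and z = 12s + 3t:
  (81/22, 10/11) → z = 516/11
  (1/2, 0) → z = 6
  (7/2, 0) → z = 42
The feasible region has finitely many vertices and no improving ray; the minimum is 6 at (1/2, 0).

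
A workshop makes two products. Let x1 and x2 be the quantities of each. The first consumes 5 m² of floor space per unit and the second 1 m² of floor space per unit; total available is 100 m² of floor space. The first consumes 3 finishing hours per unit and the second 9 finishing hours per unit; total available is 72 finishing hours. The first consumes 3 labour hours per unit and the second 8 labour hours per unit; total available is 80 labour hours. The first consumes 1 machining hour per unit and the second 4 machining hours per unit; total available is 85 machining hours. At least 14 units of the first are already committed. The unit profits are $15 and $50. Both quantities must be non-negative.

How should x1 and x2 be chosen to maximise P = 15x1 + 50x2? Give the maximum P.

Corner points and P = 15x1 + 50x2:
  (20, 0) → P = 300
  (14, 0) → P = 210
  (138/7, 10/7) → P = 2570/7
  (14, 10/3) → P = 1130/3

The binding constraints are 3x1 + 9x2 = 72 and x1 = 14.
Solving simultaneously gives x1 = 14, x2 = 10/3.

x1 = 14, x2 = 10/3, maximum P = 1130/3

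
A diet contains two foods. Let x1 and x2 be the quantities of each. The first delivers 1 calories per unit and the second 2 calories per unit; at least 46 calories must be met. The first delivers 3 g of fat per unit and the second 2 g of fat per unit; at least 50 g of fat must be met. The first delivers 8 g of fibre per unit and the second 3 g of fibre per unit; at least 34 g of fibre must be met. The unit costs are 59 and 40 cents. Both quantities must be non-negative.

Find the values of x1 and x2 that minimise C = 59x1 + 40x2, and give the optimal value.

x1 = 2, x2 = 22, minimum C = 998

Extreme points and C = 59x1 + 40x2:
  (0, 25) → C = 1000
  (46, 0) → C = 2714
  (2, 22) → C = 998
The feasible region is unbounded (it extends along (0, 1), (1, 0)), but C strictly increases along every unbounded feasible direction, so there is no improving ray and the minimum is attained at a vertex.

At the optimal vertex, x1 + 2x2 = 46 and 3x1 + 2x2 = 50.
Solving simultaneously gives x1 = 2, x2 = 22.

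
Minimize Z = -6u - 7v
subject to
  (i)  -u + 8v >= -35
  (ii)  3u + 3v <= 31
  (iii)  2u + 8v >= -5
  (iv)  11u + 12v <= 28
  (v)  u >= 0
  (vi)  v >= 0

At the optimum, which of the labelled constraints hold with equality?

(iv) and (v)

Feasible corners and Z = -6u - 7v:
  (0, 7/3) → Z = -49/3
  (28/11, 0) → Z = -168/11
  (0, 0) → Z = 0

The minimum is at (0, 7/3). Substituting into each constraint, equality holds for (iv) and (v); the remaining constraints have slack.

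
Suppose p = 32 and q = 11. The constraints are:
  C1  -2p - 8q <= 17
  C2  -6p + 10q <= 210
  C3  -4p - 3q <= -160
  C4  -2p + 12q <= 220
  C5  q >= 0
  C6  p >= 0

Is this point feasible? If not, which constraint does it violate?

C1: -152 ≤ 17 ✓
C2: -82 ≤ 210 ✓
C3: -161 ≤ -160 ✓
C4: 68 ≤ 220 ✓
C5: 11 ≥ 0 ✓
C6: 32 ≥ 0 ✓

feasible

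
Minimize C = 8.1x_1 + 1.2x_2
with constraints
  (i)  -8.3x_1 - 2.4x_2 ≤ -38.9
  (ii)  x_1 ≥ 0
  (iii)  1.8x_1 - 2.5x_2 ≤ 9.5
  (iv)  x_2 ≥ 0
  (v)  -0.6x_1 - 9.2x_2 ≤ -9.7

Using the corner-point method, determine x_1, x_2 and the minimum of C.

Vertices and C = 8.1x_1 + 1.2x_2:
  (0, 389/24) → C = 389/20
  (8365/1873, 5717/7492) → C = 347358/9365
  (1595/258, 28/43) → C = 43737/860
The feasible region is unbounded (it extends along (0, 1), (25, 18)), but C strictly increases along every unbounded feasible direction, so there is no improving ray and the minimum is attained at a vertex.

At the optimal vertex, -8.3x_1 - 2.4x_2 = -38.9 and x_1 = 0.
Solving simultaneously gives x_1 = 0, x_2 = 389/24.

x_1 = 0, x_2 = 389/24, minimum C = 389/20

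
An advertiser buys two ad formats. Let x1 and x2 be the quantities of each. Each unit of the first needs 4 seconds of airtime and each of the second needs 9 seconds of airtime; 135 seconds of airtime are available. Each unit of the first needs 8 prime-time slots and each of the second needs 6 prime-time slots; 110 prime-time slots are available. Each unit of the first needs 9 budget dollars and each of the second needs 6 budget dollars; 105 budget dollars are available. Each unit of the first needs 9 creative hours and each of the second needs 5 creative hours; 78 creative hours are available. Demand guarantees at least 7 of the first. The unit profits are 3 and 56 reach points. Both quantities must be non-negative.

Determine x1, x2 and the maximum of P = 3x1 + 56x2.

x1 = 7, x2 = 3, maximum P = 189

Vertices and P = 3x1 + 56x2:
  (26/3, 0) → P = 26
  (7, 0) → P = 21
  (7, 3) → P = 189

At the optimal vertex, 9x1 + 5x2 = 78 and x1 = 7.
Solving simultaneously gives x1 = 7, x2 = 3.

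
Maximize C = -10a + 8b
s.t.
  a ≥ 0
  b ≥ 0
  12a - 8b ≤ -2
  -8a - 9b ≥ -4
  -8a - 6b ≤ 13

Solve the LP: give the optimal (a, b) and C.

a = 0, b = 4/9, maximum C = 32/9

Vertices and C = -10a + 8b:
  (0, 1/4) → C = 2
  (0, 4/9) → C = 32/9
  (7/86, 16/43) → C = 93/43

At the optimal vertex, a = 0 and -8a - 9b = -4.
Solving simultaneously gives a = 0, b = 4/9.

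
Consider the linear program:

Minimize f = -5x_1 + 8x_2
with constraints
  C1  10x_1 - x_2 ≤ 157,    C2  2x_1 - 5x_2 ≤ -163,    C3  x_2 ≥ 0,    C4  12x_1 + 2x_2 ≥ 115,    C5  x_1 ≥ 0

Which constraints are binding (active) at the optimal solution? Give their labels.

C1 and C2

Corner points and f = -5x_1 + 8x_2:
  (79/4, 81/2) → f = 901/4
  (249/64, 1093/32) → f = 16243/64
  (0, 115/2) → f = 460
The feasible region is unbounded (it extends along (0, 1), (1, 10)), but f strictly increases along every unbounded feasible direction, so there is no improving ray and the minimum is attained at a vertex.

The minimum is at (79/4, 81/2). Substituting into each constraint, equality holds for C1 and C2; the remaining constraints have slack.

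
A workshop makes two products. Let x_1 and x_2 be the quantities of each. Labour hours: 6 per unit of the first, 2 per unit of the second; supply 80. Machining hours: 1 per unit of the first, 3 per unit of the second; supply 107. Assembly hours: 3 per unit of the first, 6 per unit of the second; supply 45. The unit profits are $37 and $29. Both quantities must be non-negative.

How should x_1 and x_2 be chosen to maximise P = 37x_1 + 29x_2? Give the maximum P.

x_1 = 13, x_2 = 1, maximum P = 510

The optimum lies where 6x_1 + 2x_2 = 80 and 3x_1 + 6x_2 = 45.
Solving simultaneously gives x_1 = 13, x_2 = 1.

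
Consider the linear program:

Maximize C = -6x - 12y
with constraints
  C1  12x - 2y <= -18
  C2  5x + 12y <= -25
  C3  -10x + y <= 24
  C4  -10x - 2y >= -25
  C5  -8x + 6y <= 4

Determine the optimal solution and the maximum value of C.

Feasible corners and C = -6x - 12y:
  (-15/4, -27/2) → C = 369/2
  (-25/14, -12/7) → C = 219/7
  (-35/13, -38/13) → C = 666/13

The optimum lies where 12x - 2y = -18 and -10x + y = 24.
Solving simultaneously gives x = -15/4, y = -27/2.

x = -15/4, y = -27/2, maximum C = 369/2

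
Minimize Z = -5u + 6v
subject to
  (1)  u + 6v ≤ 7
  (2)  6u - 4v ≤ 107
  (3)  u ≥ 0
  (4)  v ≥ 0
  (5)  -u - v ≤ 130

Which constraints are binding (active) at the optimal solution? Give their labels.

(1) and (4)

Feasible corners and Z = -5u + 6v:
  (0, 7/6) → Z = 7
  (7, 0) → Z = -35
  (0, 0) → Z = 0

The minimum is at (7, 0). Substituting into each constraint, equality holds for (1) and (4); the remaining constraints have slack.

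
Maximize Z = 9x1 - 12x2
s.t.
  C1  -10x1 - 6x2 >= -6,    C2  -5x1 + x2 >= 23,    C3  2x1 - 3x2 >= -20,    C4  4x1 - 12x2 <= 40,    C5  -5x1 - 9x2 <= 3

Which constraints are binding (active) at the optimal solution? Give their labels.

Feasible corners and Z = 9x1 - 12x2:
  (-49/13, 54/13) → Z = -1089/13
  (-21/5, 2) → Z = -309/5
  (-63/11, 94/33) → Z = -943/11

The maximum is at (-21/5, 2). Substituting into each constraint, equality holds for C2 and C5; the remaining constraints have slack.

C2 and C5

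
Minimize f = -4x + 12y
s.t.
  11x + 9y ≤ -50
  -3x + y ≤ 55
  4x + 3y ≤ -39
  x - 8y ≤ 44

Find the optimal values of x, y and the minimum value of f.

x = -36/7, y = -43/7, minimum f = -372/7

Corner points and f = -4x + 12y:
  (-204/13, 103/13) → f = 2052/13
  (-484/23, -187/23) → f = -308/23
  (-36/7, -43/7) → f = -372/7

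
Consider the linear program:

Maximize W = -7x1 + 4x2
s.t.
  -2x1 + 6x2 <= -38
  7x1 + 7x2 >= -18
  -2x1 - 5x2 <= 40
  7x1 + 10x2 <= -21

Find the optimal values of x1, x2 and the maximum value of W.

x1 = 79/28, x2 = -151/28, maximum W = -1157/28

Vertices and W = -7x1 + 4x2:
  (79/28, -151/28) → W = -1157/28
  (127/31, -154/31) → W = -1505/31
  (190/21, -244/21) → W = -2306/21
  (59/3, -238/15) → W = -3017/15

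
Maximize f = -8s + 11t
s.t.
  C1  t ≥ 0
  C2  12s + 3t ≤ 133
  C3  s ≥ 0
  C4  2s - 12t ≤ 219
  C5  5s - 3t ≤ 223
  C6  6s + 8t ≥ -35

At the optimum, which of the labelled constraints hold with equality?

C2 and C3

Vertices and f = -8s + 11t:
  (133/12, 0) → f = -266/3
  (0, 0) → f = 0
  (0, 133/3) → f = 1463/3

The maximum is at (0, 133/3). Substituting into each constraint, equality holds for C2 and C3; the remaining constraints have slack.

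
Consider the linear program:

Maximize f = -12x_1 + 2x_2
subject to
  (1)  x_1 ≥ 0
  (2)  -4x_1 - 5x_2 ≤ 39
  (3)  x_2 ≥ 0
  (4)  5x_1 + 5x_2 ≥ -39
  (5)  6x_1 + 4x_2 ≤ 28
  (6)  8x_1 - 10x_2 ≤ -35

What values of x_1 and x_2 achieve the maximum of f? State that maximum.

Extreme points and f = -12x_1 + 2x_2:
  (0, 7) → f = 14
  (0, 7/2) → f = 7
  (35/23, 217/46) → f = -203/23

x_1 = 0, x_2 = 7, maximum f = 14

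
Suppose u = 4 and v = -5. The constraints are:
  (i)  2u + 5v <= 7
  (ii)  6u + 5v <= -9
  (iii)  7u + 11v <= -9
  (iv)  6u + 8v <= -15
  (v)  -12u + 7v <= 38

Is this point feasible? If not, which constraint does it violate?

not feasible — violates (ii)

Constraint (ii): 6u + 5v = -1, which is not ≤ -9. All other constraints are satisfied.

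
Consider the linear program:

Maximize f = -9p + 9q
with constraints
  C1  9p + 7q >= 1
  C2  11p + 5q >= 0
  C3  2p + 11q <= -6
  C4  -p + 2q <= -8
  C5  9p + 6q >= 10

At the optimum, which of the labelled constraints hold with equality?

Extreme points and f = -9p + 9q:
  (64/9, -9) → f = -145
  (76/15, -22/15) → f = -294/5
  (17/6, -31/12) → f = -195/4
The feasible region is unbounded (it extends along (7, -9), (11, -2)), but f strictly decreases along every unbounded feasible direction, so there is no improving ray and the maximum is attained at a vertex.

The maximum is at (17/6, -31/12). Substituting into each constraint, equality holds for C4 and C5; the remaining constraints have slack.

C4 and C5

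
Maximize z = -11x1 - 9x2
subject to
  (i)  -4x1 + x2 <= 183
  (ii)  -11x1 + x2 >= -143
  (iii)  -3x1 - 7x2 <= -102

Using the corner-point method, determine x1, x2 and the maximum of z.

Corner points and z = -11x1 - 9x2:
  (326/7, 2585/7) → z = -26851/7
  (-1179/31, 957/31) → z = 4356/31
  (1103/80, 693/80) → z = -1837/8

x1 = -1179/31, x2 = 957/31, maximum z = 4356/31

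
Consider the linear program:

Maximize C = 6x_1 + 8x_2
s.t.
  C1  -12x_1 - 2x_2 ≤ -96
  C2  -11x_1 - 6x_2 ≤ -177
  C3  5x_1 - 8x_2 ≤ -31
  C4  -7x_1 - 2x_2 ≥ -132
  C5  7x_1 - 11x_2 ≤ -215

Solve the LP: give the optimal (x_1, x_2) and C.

Extreme points and C = 6x_1 + 8x_2:
  (-36/5, 456/5) → C = 3432/5
  (313/73, 1626/73) → C = 14886/73
  (146/13, 347/13) → C = 3652/13

The binding constraints are -12x_1 - 2x_2 = -96 and -7x_1 - 2x_2 = -132.
Solving simultaneously gives x_1 = -36/5, x_2 = 456/5.

x_1 = -36/5, x_2 = 456/5, maximum C = 3432/5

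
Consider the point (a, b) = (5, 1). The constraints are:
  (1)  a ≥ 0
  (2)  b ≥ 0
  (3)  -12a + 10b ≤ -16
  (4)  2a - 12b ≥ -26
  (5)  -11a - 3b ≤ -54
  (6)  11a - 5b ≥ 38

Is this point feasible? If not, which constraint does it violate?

feasible

(1): 5 ≥ 0 ✓
(2): 1 ≥ 0 ✓
(3): -50 ≤ -16 ✓
(4): -2 ≥ -26 ✓
(5): -58 ≤ -54 ✓
(6): 50 ≥ 38 ✓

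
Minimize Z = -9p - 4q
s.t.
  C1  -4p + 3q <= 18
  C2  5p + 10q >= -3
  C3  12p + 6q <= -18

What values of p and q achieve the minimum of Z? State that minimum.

p = -9/5, q = 3/5, minimum Z = 69/5

Feasible corners and Z = -9p - 4q:
  (-189/55, 78/55) → Z = 1389/55
  (-27/10, 12/5) → Z = 147/10
  (-9/5, 3/5) → Z = 69/5

The optimum lies where 5p + 10q = -3 and 12p + 6q = -18.
Solving simultaneously gives p = -9/5, q = 3/5.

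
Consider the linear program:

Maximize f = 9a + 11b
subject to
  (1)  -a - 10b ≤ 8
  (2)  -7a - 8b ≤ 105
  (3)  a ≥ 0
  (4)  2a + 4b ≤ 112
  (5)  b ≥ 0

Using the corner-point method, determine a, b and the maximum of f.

a = 56, b = 0, maximum f = 504

Extreme points and f = 9a + 11b:
  (0, 28) → f = 308
  (0, 0) → f = 0
  (56, 0) → f = 504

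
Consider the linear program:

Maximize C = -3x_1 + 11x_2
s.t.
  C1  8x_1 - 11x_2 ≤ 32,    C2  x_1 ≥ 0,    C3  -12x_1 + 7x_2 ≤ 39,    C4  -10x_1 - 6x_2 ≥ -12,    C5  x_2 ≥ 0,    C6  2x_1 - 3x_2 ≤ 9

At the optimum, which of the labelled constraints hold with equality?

C2 and C4

Vertices and C = -3x_1 + 11x_2:
  (0, 2) → C = 22
  (0, 0) → C = 0
  (6/5, 0) → C = -18/5

The maximum is at (0, 2). Substituting into each constraint, equality holds for C2 and C4; the remaining constraints have slack.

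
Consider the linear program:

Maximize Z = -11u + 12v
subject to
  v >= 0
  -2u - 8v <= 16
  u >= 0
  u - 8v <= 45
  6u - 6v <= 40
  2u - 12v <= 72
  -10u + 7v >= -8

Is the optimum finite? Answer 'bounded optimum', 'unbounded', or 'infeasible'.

From the feasible point (0, 0), moving in the direction (0, 1) keeps every constraint satisfied while Z increases without bound.

unbounded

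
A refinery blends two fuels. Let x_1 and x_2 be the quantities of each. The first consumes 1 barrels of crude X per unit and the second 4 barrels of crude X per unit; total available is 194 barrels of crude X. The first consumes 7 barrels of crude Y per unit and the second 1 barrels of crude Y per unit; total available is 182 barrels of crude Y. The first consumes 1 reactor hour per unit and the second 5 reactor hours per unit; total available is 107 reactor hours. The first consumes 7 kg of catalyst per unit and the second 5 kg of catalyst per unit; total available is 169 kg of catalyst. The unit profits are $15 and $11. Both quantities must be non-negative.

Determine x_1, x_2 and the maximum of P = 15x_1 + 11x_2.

Feasible corners and P = 15x_1 + 11x_2:
  (0, 0) → P = 0
  (0, 107/5) → P = 1177/5
  (169/7, 0) → P = 2535/7
  (31/3, 58/3) → P = 1103/3

The binding constraints are x_1 + 5x_2 = 107 and 7x_1 + 5x_2 = 169.
Solving simultaneously gives x_1 = 31/3, x_2 = 58/3.

x_1 = 31/3, x_2 = 58/3, maximum P = 1103/3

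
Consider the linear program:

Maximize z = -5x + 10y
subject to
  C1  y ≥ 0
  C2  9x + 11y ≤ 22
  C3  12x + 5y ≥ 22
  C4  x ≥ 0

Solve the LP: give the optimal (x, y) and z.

x = 44/29, y = 22/29, maximum z = 0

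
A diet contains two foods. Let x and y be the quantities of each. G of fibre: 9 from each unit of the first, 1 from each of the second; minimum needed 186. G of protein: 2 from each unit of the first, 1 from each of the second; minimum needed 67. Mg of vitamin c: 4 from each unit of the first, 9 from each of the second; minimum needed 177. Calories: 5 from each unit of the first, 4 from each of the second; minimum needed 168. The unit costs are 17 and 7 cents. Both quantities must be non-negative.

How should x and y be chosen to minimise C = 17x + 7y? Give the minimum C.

x = 17, y = 33, minimum C = 520

Feasible corners and C = 17x + 7y:
  (0, 186) → C = 1302
  (177/4, 0) → C = 3009/4
  (17, 33) → C = 520
  (213/7, 43/7) → C = 3922/7
The feasible region is unbounded (it extends along (0, 1), (1, 0)), but C strictly increases along every unbounded feasible direction, so there is no improving ray and the minimum is attained at a vertex.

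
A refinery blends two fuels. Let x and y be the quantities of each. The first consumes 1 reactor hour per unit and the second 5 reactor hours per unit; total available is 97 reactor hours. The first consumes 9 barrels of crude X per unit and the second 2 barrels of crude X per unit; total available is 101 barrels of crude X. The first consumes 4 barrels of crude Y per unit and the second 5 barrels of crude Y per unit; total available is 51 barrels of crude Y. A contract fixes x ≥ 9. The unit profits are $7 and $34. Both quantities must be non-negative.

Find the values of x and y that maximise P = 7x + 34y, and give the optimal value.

The binding constraints are 4x + 5y = 51 and x = 9.
Solving simultaneously gives x = 9, y = 3.

x = 9, y = 3, maximum P = 165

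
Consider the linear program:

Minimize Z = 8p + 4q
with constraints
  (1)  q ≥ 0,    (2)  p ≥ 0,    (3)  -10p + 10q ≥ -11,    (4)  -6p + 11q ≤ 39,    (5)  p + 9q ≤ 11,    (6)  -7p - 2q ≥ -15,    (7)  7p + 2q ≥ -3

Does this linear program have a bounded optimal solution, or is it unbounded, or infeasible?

Extreme points and Z = 8p + 4q:
  (0, 0) → Z = 0
  (11/10, 0) → Z = 44/5
  (0, 11/9) → Z = 44/9
  (86/45, 73/90) → Z = 278/15
  (113/61, 62/61) → Z = 1152/61
The feasible region has finitely many vertices and no improving ray; the minimum is 0 at (0, 0).

bounded optimum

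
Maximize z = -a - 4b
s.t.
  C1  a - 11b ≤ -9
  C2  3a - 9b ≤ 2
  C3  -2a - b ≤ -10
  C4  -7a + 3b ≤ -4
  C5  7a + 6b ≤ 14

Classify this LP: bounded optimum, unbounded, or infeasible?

The boundaries a - 11b = -9 and -7a + 3b = -4 meet at (71/74, 67/74), but that point violates -2a - b ≤ -10. Every candidate vertex is excluded by some other constraint, so the feasible region is empty.

infeasible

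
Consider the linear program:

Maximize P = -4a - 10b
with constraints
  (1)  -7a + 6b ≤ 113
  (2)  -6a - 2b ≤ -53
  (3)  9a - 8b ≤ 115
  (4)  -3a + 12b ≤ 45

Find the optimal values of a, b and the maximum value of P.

Corner points and P = -4a - 10b:
  (109/11, -71/22) → P = -81/11
  (7, 11/2) → P = -83
  (145/7, 125/14) → P = -1205/7

a = 109/11, b = -71/22, maximum P = -81/11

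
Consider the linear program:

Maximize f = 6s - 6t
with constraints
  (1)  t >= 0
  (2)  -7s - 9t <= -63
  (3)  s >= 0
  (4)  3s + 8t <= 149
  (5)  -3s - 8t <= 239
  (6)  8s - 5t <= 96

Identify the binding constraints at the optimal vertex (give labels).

(1) and (6)

Corner points and f = 6s - 6t:
  (9, 0) → f = 54
  (12, 0) → f = 72
  (0, 7) → f = -42
  (0, 149/8) → f = -447/4
  (1513/79, 904/79) → f = 3654/79

The maximum is at (12, 0). Substituting into each constraint, equality holds for (1) and (6); the remaining constraints have slack.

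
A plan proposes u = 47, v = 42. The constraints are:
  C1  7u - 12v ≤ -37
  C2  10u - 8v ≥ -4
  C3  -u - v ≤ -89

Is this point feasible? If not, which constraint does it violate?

C1: -175 ≤ -37 ✓
C2: 134 ≥ -4 ✓
C3: -89 ≤ -89 ✓

feasible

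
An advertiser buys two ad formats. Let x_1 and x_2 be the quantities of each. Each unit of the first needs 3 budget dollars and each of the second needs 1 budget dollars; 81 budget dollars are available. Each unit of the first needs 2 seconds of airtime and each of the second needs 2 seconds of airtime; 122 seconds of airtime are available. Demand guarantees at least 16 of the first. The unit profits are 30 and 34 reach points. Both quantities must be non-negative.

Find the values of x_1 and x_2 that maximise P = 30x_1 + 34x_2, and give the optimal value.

x_1 = 16, x_2 = 33, maximum P = 1602

Feasible corners and P = 30x_1 + 34x_2:
  (27, 0) → P = 810
  (16, 0) → P = 480
  (16, 33) → P = 1602

The binding constraints are 3x_1 + x_2 = 81 and x_1 = 16.
Solving simultaneously gives x_1 = 16, x_2 = 33.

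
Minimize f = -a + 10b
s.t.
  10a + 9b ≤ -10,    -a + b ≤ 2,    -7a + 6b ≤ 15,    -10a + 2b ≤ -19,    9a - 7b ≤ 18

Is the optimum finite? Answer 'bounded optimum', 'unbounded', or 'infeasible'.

infeasible

The boundaries 10a + 9b = -10 and -a + b = 2 meet at (-28/19, 10/19), but that point violates -10a + 2b ≤ -19. Every candidate vertex is excluded by some other constraint, so the feasible region is empty.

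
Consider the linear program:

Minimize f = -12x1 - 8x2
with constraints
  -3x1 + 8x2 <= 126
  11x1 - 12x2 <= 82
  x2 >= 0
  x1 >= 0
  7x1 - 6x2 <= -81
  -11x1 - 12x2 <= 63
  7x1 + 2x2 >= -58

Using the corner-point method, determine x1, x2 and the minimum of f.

x1 = 54/19, x2 = 639/38, minimum f = -3204/19

Feasible corners and f = -12x1 - 8x2:
  (0, 63/4) → f = -126
  (54/19, 639/38) → f = -3204/19
  (0, 27/2) → f = -108

The binding constraints are -3x1 + 8x2 = 126 and 7x1 - 6x2 = -81.
Solving simultaneously gives x1 = 54/19, x2 = 639/38.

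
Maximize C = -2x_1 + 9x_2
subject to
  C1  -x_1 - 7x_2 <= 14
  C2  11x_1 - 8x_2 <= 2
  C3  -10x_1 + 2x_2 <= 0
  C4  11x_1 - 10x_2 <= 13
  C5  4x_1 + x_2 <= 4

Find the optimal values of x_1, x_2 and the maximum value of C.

Vertices and C = -2x_1 + 9x_2:
  (-2/29, -10/29) → C = -86/29
  (34/43, 36/43) → C = 256/43
  (4/9, 20/9) → C = 172/9

The optimum lies where -10x_1 + 2x_2 = 0 and 4x_1 + x_2 = 4.
Solving simultaneously gives x_1 = 4/9, x_2 = 20/9.

x_1 = 4/9, x_2 = 20/9, maximum C = 172/9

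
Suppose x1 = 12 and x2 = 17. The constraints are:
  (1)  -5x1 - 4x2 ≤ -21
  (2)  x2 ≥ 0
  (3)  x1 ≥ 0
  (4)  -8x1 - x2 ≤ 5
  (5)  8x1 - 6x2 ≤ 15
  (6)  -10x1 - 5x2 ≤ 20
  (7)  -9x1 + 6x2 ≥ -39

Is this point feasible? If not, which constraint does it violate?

(1): -128 ≤ -21 ✓
(2): 17 ≥ 0 ✓
(3): 12 ≥ 0 ✓
(4): -113 ≤ 5 ✓
(5): -6 ≤ 15 ✓
(6): -205 ≤ 20 ✓
(7): -6 ≥ -39 ✓

feasible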